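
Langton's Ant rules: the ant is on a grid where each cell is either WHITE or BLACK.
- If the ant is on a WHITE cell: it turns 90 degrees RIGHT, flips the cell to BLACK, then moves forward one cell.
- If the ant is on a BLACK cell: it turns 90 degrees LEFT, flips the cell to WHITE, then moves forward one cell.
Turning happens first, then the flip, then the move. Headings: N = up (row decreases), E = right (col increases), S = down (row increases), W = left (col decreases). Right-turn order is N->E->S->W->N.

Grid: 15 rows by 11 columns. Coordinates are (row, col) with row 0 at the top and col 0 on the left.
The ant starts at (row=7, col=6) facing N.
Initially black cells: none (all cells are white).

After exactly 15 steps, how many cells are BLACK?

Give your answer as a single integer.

Step 1: on WHITE (7,6): turn R to E, flip to black, move to (7,7). |black|=1
Step 2: on WHITE (7,7): turn R to S, flip to black, move to (8,7). |black|=2
Step 3: on WHITE (8,7): turn R to W, flip to black, move to (8,6). |black|=3
Step 4: on WHITE (8,6): turn R to N, flip to black, move to (7,6). |black|=4
Step 5: on BLACK (7,6): turn L to W, flip to white, move to (7,5). |black|=3
Step 6: on WHITE (7,5): turn R to N, flip to black, move to (6,5). |black|=4
Step 7: on WHITE (6,5): turn R to E, flip to black, move to (6,6). |black|=5
Step 8: on WHITE (6,6): turn R to S, flip to black, move to (7,6). |black|=6
Step 9: on WHITE (7,6): turn R to W, flip to black, move to (7,5). |black|=7
Step 10: on BLACK (7,5): turn L to S, flip to white, move to (8,5). |black|=6
Step 11: on WHITE (8,5): turn R to W, flip to black, move to (8,4). |black|=7
Step 12: on WHITE (8,4): turn R to N, flip to black, move to (7,4). |black|=8
Step 13: on WHITE (7,4): turn R to E, flip to black, move to (7,5). |black|=9
Step 14: on WHITE (7,5): turn R to S, flip to black, move to (8,5). |black|=10
Step 15: on BLACK (8,5): turn L to E, flip to white, move to (8,6). |black|=9

Answer: 9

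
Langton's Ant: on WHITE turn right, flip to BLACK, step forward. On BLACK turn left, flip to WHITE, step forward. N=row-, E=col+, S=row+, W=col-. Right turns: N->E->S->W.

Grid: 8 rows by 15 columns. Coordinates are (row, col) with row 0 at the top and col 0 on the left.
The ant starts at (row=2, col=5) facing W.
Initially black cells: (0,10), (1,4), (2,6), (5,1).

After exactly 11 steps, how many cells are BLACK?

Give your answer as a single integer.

Step 1: on WHITE (2,5): turn R to N, flip to black, move to (1,5). |black|=5
Step 2: on WHITE (1,5): turn R to E, flip to black, move to (1,6). |black|=6
Step 3: on WHITE (1,6): turn R to S, flip to black, move to (2,6). |black|=7
Step 4: on BLACK (2,6): turn L to E, flip to white, move to (2,7). |black|=6
Step 5: on WHITE (2,7): turn R to S, flip to black, move to (3,7). |black|=7
Step 6: on WHITE (3,7): turn R to W, flip to black, move to (3,6). |black|=8
Step 7: on WHITE (3,6): turn R to N, flip to black, move to (2,6). |black|=9
Step 8: on WHITE (2,6): turn R to E, flip to black, move to (2,7). |black|=10
Step 9: on BLACK (2,7): turn L to N, flip to white, move to (1,7). |black|=9
Step 10: on WHITE (1,7): turn R to E, flip to black, move to (1,8). |black|=10
Step 11: on WHITE (1,8): turn R to S, flip to black, move to (2,8). |black|=11

Answer: 11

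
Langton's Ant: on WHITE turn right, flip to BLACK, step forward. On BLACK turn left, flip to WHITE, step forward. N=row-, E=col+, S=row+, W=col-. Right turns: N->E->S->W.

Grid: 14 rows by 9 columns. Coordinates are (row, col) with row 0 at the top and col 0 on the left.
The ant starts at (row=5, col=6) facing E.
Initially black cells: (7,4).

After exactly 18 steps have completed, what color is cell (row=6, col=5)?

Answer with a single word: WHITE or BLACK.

Step 1: on WHITE (5,6): turn R to S, flip to black, move to (6,6). |black|=2
Step 2: on WHITE (6,6): turn R to W, flip to black, move to (6,5). |black|=3
Step 3: on WHITE (6,5): turn R to N, flip to black, move to (5,5). |black|=4
Step 4: on WHITE (5,5): turn R to E, flip to black, move to (5,6). |black|=5
Step 5: on BLACK (5,6): turn L to N, flip to white, move to (4,6). |black|=4
Step 6: on WHITE (4,6): turn R to E, flip to black, move to (4,7). |black|=5
Step 7: on WHITE (4,7): turn R to S, flip to black, move to (5,7). |black|=6
Step 8: on WHITE (5,7): turn R to W, flip to black, move to (5,6). |black|=7
Step 9: on WHITE (5,6): turn R to N, flip to black, move to (4,6). |black|=8
Step 10: on BLACK (4,6): turn L to W, flip to white, move to (4,5). |black|=7
Step 11: on WHITE (4,5): turn R to N, flip to black, move to (3,5). |black|=8
Step 12: on WHITE (3,5): turn R to E, flip to black, move to (3,6). |black|=9
Step 13: on WHITE (3,6): turn R to S, flip to black, move to (4,6). |black|=10
Step 14: on WHITE (4,6): turn R to W, flip to black, move to (4,5). |black|=11
Step 15: on BLACK (4,5): turn L to S, flip to white, move to (5,5). |black|=10
Step 16: on BLACK (5,5): turn L to E, flip to white, move to (5,6). |black|=9
Step 17: on BLACK (5,6): turn L to N, flip to white, move to (4,6). |black|=8
Step 18: on BLACK (4,6): turn L to W, flip to white, move to (4,5). |black|=7

Answer: BLACK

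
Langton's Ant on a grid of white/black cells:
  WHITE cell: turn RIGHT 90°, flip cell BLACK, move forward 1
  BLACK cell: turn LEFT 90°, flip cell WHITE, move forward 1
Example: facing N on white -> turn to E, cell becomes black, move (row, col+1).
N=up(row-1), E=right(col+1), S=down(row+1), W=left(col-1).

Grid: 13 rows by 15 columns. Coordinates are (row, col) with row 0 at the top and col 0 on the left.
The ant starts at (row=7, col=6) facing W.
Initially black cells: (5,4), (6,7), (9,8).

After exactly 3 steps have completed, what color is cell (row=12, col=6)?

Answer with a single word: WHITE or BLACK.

Step 1: on WHITE (7,6): turn R to N, flip to black, move to (6,6). |black|=4
Step 2: on WHITE (6,6): turn R to E, flip to black, move to (6,7). |black|=5
Step 3: on BLACK (6,7): turn L to N, flip to white, move to (5,7). |black|=4

Answer: WHITE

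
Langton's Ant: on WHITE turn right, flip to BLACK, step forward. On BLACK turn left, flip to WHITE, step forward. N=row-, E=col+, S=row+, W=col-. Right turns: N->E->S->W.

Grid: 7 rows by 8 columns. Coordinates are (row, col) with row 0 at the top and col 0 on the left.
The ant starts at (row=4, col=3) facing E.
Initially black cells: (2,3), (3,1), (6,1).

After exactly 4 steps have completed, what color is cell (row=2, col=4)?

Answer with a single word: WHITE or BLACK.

Step 1: on WHITE (4,3): turn R to S, flip to black, move to (5,3). |black|=4
Step 2: on WHITE (5,3): turn R to W, flip to black, move to (5,2). |black|=5
Step 3: on WHITE (5,2): turn R to N, flip to black, move to (4,2). |black|=6
Step 4: on WHITE (4,2): turn R to E, flip to black, move to (4,3). |black|=7

Answer: WHITE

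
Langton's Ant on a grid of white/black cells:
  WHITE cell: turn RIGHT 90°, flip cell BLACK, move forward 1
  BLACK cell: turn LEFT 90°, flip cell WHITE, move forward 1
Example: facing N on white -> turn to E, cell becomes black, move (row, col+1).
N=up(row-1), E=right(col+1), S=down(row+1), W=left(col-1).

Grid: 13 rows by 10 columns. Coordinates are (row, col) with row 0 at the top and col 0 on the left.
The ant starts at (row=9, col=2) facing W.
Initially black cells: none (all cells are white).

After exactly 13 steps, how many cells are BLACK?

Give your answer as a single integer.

Step 1: on WHITE (9,2): turn R to N, flip to black, move to (8,2). |black|=1
Step 2: on WHITE (8,2): turn R to E, flip to black, move to (8,3). |black|=2
Step 3: on WHITE (8,3): turn R to S, flip to black, move to (9,3). |black|=3
Step 4: on WHITE (9,3): turn R to W, flip to black, move to (9,2). |black|=4
Step 5: on BLACK (9,2): turn L to S, flip to white, move to (10,2). |black|=3
Step 6: on WHITE (10,2): turn R to W, flip to black, move to (10,1). |black|=4
Step 7: on WHITE (10,1): turn R to N, flip to black, move to (9,1). |black|=5
Step 8: on WHITE (9,1): turn R to E, flip to black, move to (9,2). |black|=6
Step 9: on WHITE (9,2): turn R to S, flip to black, move to (10,2). |black|=7
Step 10: on BLACK (10,2): turn L to E, flip to white, move to (10,3). |black|=6
Step 11: on WHITE (10,3): turn R to S, flip to black, move to (11,3). |black|=7
Step 12: on WHITE (11,3): turn R to W, flip to black, move to (11,2). |black|=8
Step 13: on WHITE (11,2): turn R to N, flip to black, move to (10,2). |black|=9

Answer: 9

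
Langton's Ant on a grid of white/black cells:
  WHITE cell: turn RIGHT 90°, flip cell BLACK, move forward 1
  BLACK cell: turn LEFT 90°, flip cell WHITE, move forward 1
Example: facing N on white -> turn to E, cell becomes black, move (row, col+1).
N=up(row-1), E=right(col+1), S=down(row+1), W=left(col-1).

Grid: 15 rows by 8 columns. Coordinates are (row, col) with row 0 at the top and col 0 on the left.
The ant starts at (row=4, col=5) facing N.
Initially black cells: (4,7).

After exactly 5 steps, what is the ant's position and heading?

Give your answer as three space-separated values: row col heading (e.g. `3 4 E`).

Answer: 4 4 W

Derivation:
Step 1: on WHITE (4,5): turn R to E, flip to black, move to (4,6). |black|=2
Step 2: on WHITE (4,6): turn R to S, flip to black, move to (5,6). |black|=3
Step 3: on WHITE (5,6): turn R to W, flip to black, move to (5,5). |black|=4
Step 4: on WHITE (5,5): turn R to N, flip to black, move to (4,5). |black|=5
Step 5: on BLACK (4,5): turn L to W, flip to white, move to (4,4). |black|=4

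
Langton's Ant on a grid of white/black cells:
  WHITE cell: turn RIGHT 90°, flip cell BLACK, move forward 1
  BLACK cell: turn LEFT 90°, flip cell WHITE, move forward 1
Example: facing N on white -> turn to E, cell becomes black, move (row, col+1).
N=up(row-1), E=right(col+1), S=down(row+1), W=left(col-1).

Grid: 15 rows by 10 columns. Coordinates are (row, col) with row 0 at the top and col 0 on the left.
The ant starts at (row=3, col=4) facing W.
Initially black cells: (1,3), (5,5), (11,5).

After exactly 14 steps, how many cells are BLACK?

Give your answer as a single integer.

Step 1: on WHITE (3,4): turn R to N, flip to black, move to (2,4). |black|=4
Step 2: on WHITE (2,4): turn R to E, flip to black, move to (2,5). |black|=5
Step 3: on WHITE (2,5): turn R to S, flip to black, move to (3,5). |black|=6
Step 4: on WHITE (3,5): turn R to W, flip to black, move to (3,4). |black|=7
Step 5: on BLACK (3,4): turn L to S, flip to white, move to (4,4). |black|=6
Step 6: on WHITE (4,4): turn R to W, flip to black, move to (4,3). |black|=7
Step 7: on WHITE (4,3): turn R to N, flip to black, move to (3,3). |black|=8
Step 8: on WHITE (3,3): turn R to E, flip to black, move to (3,4). |black|=9
Step 9: on WHITE (3,4): turn R to S, flip to black, move to (4,4). |black|=10
Step 10: on BLACK (4,4): turn L to E, flip to white, move to (4,5). |black|=9
Step 11: on WHITE (4,5): turn R to S, flip to black, move to (5,5). |black|=10
Step 12: on BLACK (5,5): turn L to E, flip to white, move to (5,6). |black|=9
Step 13: on WHITE (5,6): turn R to S, flip to black, move to (6,6). |black|=10
Step 14: on WHITE (6,6): turn R to W, flip to black, move to (6,5). |black|=11

Answer: 11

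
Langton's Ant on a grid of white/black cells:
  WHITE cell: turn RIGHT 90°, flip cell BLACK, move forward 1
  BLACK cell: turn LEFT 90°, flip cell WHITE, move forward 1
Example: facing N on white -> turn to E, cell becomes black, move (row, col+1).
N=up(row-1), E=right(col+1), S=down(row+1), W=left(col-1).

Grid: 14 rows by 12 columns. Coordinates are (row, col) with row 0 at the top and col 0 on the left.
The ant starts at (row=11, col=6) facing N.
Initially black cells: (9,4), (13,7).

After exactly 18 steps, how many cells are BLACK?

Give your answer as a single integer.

Step 1: on WHITE (11,6): turn R to E, flip to black, move to (11,7). |black|=3
Step 2: on WHITE (11,7): turn R to S, flip to black, move to (12,7). |black|=4
Step 3: on WHITE (12,7): turn R to W, flip to black, move to (12,6). |black|=5
Step 4: on WHITE (12,6): turn R to N, flip to black, move to (11,6). |black|=6
Step 5: on BLACK (11,6): turn L to W, flip to white, move to (11,5). |black|=5
Step 6: on WHITE (11,5): turn R to N, flip to black, move to (10,5). |black|=6
Step 7: on WHITE (10,5): turn R to E, flip to black, move to (10,6). |black|=7
Step 8: on WHITE (10,6): turn R to S, flip to black, move to (11,6). |black|=8
Step 9: on WHITE (11,6): turn R to W, flip to black, move to (11,5). |black|=9
Step 10: on BLACK (11,5): turn L to S, flip to white, move to (12,5). |black|=8
Step 11: on WHITE (12,5): turn R to W, flip to black, move to (12,4). |black|=9
Step 12: on WHITE (12,4): turn R to N, flip to black, move to (11,4). |black|=10
Step 13: on WHITE (11,4): turn R to E, flip to black, move to (11,5). |black|=11
Step 14: on WHITE (11,5): turn R to S, flip to black, move to (12,5). |black|=12
Step 15: on BLACK (12,5): turn L to E, flip to white, move to (12,6). |black|=11
Step 16: on BLACK (12,6): turn L to N, flip to white, move to (11,6). |black|=10
Step 17: on BLACK (11,6): turn L to W, flip to white, move to (11,5). |black|=9
Step 18: on BLACK (11,5): turn L to S, flip to white, move to (12,5). |black|=8

Answer: 8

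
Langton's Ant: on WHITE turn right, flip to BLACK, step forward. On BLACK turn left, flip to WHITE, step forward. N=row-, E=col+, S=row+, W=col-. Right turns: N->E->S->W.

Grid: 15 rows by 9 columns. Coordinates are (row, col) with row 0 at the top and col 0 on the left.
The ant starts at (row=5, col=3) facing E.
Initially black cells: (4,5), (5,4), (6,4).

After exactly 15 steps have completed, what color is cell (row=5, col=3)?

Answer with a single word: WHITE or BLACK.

Step 1: on WHITE (5,3): turn R to S, flip to black, move to (6,3). |black|=4
Step 2: on WHITE (6,3): turn R to W, flip to black, move to (6,2). |black|=5
Step 3: on WHITE (6,2): turn R to N, flip to black, move to (5,2). |black|=6
Step 4: on WHITE (5,2): turn R to E, flip to black, move to (5,3). |black|=7
Step 5: on BLACK (5,3): turn L to N, flip to white, move to (4,3). |black|=6
Step 6: on WHITE (4,3): turn R to E, flip to black, move to (4,4). |black|=7
Step 7: on WHITE (4,4): turn R to S, flip to black, move to (5,4). |black|=8
Step 8: on BLACK (5,4): turn L to E, flip to white, move to (5,5). |black|=7
Step 9: on WHITE (5,5): turn R to S, flip to black, move to (6,5). |black|=8
Step 10: on WHITE (6,5): turn R to W, flip to black, move to (6,4). |black|=9
Step 11: on BLACK (6,4): turn L to S, flip to white, move to (7,4). |black|=8
Step 12: on WHITE (7,4): turn R to W, flip to black, move to (7,3). |black|=9
Step 13: on WHITE (7,3): turn R to N, flip to black, move to (6,3). |black|=10
Step 14: on BLACK (6,3): turn L to W, flip to white, move to (6,2). |black|=9
Step 15: on BLACK (6,2): turn L to S, flip to white, move to (7,2). |black|=8

Answer: WHITE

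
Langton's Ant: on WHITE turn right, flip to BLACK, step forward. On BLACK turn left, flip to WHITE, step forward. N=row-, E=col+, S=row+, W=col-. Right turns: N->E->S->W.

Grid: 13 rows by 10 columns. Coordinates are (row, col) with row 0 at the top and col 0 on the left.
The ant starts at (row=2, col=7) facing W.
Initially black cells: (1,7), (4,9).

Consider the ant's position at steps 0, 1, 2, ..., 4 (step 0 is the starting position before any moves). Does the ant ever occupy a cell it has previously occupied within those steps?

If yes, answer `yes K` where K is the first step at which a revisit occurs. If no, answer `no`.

Step 1: on WHITE (2,7): turn R to N, flip to black, move to (1,7). |black|=3 — new cell
Step 2: on BLACK (1,7): turn L to W, flip to white, move to (1,6). |black|=2 — new cell
Step 3: on WHITE (1,6): turn R to N, flip to black, move to (0,6). |black|=3 — new cell
Step 4: on WHITE (0,6): turn R to E, flip to black, move to (0,7). |black|=4 — new cell
No revisit within 4 steps.

Answer: no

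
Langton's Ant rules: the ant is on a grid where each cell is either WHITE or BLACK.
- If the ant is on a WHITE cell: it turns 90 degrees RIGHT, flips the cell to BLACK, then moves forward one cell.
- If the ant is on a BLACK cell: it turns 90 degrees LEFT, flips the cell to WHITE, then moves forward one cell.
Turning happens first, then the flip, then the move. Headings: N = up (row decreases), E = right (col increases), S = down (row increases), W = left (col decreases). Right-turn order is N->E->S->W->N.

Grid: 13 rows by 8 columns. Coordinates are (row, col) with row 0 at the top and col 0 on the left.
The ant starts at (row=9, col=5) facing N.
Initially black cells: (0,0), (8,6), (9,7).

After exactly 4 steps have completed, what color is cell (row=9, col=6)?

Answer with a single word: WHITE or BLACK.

Answer: BLACK

Derivation:
Step 1: on WHITE (9,5): turn R to E, flip to black, move to (9,6). |black|=4
Step 2: on WHITE (9,6): turn R to S, flip to black, move to (10,6). |black|=5
Step 3: on WHITE (10,6): turn R to W, flip to black, move to (10,5). |black|=6
Step 4: on WHITE (10,5): turn R to N, flip to black, move to (9,5). |black|=7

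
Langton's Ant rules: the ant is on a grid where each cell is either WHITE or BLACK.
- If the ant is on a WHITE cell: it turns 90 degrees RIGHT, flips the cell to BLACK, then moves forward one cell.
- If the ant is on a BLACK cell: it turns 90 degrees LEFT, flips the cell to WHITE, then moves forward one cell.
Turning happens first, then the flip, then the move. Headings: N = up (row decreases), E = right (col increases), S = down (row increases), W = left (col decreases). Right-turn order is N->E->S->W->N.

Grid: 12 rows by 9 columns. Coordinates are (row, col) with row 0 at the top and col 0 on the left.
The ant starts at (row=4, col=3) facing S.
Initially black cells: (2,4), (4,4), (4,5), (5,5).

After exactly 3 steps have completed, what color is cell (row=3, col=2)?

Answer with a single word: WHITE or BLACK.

Answer: BLACK

Derivation:
Step 1: on WHITE (4,3): turn R to W, flip to black, move to (4,2). |black|=5
Step 2: on WHITE (4,2): turn R to N, flip to black, move to (3,2). |black|=6
Step 3: on WHITE (3,2): turn R to E, flip to black, move to (3,3). |black|=7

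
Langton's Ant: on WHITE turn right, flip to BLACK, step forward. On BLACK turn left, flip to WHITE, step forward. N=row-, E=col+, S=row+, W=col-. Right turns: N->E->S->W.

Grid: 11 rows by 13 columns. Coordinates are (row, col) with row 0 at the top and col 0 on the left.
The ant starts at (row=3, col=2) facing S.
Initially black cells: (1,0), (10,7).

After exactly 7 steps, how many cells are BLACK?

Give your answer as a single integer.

Step 1: on WHITE (3,2): turn R to W, flip to black, move to (3,1). |black|=3
Step 2: on WHITE (3,1): turn R to N, flip to black, move to (2,1). |black|=4
Step 3: on WHITE (2,1): turn R to E, flip to black, move to (2,2). |black|=5
Step 4: on WHITE (2,2): turn R to S, flip to black, move to (3,2). |black|=6
Step 5: on BLACK (3,2): turn L to E, flip to white, move to (3,3). |black|=5
Step 6: on WHITE (3,3): turn R to S, flip to black, move to (4,3). |black|=6
Step 7: on WHITE (4,3): turn R to W, flip to black, move to (4,2). |black|=7

Answer: 7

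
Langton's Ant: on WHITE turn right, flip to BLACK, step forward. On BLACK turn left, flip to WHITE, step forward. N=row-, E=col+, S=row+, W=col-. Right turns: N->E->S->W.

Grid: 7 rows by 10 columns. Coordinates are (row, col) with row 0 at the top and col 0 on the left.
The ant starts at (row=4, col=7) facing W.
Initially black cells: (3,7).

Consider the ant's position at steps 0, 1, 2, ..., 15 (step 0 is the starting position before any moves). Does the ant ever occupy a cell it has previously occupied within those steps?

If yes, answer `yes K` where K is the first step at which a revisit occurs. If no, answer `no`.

Answer: yes 5

Derivation:
Step 1: on WHITE (4,7): turn R to N, flip to black, move to (3,7). |black|=2 — new cell
Step 2: on BLACK (3,7): turn L to W, flip to white, move to (3,6). |black|=1 — new cell
Step 3: on WHITE (3,6): turn R to N, flip to black, move to (2,6). |black|=2 — new cell
Step 4: on WHITE (2,6): turn R to E, flip to black, move to (2,7). |black|=3 — new cell
Step 5: on WHITE (2,7): turn R to S, flip to black, move to (3,7). |black|=4 — REVISIT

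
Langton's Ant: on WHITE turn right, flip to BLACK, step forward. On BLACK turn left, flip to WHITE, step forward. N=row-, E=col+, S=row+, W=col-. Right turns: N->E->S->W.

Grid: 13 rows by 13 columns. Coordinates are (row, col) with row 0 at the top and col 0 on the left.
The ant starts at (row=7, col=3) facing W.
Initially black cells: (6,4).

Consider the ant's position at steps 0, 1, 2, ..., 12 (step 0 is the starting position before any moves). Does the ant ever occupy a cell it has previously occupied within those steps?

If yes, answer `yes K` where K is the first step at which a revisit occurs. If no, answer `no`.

Step 1: on WHITE (7,3): turn R to N, flip to black, move to (6,3). |black|=2 — new cell
Step 2: on WHITE (6,3): turn R to E, flip to black, move to (6,4). |black|=3 — new cell
Step 3: on BLACK (6,4): turn L to N, flip to white, move to (5,4). |black|=2 — new cell
Step 4: on WHITE (5,4): turn R to E, flip to black, move to (5,5). |black|=3 — new cell
Step 5: on WHITE (5,5): turn R to S, flip to black, move to (6,5). |black|=4 — new cell
Step 6: on WHITE (6,5): turn R to W, flip to black, move to (6,4). |black|=5 — REVISIT

Answer: yes 6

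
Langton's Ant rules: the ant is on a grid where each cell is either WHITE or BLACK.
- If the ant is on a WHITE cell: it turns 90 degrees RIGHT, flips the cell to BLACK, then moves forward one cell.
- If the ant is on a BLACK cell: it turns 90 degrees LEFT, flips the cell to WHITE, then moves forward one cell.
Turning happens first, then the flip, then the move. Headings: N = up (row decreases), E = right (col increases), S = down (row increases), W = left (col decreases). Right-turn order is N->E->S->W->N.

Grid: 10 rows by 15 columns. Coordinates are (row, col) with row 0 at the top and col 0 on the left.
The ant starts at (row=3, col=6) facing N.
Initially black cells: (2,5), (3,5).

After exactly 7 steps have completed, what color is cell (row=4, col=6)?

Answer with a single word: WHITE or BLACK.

Step 1: on WHITE (3,6): turn R to E, flip to black, move to (3,7). |black|=3
Step 2: on WHITE (3,7): turn R to S, flip to black, move to (4,7). |black|=4
Step 3: on WHITE (4,7): turn R to W, flip to black, move to (4,6). |black|=5
Step 4: on WHITE (4,6): turn R to N, flip to black, move to (3,6). |black|=6
Step 5: on BLACK (3,6): turn L to W, flip to white, move to (3,5). |black|=5
Step 6: on BLACK (3,5): turn L to S, flip to white, move to (4,5). |black|=4
Step 7: on WHITE (4,5): turn R to W, flip to black, move to (4,4). |black|=5

Answer: BLACK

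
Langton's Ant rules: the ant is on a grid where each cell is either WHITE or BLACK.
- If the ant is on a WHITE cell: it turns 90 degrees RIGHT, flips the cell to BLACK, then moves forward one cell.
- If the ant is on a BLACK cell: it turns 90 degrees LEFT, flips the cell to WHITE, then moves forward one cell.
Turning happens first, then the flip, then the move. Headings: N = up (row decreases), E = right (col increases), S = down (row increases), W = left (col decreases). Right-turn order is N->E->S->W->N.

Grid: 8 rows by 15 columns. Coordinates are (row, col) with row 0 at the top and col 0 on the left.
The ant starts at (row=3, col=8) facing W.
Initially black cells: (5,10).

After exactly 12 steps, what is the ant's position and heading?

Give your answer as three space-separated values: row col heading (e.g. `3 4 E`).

Step 1: on WHITE (3,8): turn R to N, flip to black, move to (2,8). |black|=2
Step 2: on WHITE (2,8): turn R to E, flip to black, move to (2,9). |black|=3
Step 3: on WHITE (2,9): turn R to S, flip to black, move to (3,9). |black|=4
Step 4: on WHITE (3,9): turn R to W, flip to black, move to (3,8). |black|=5
Step 5: on BLACK (3,8): turn L to S, flip to white, move to (4,8). |black|=4
Step 6: on WHITE (4,8): turn R to W, flip to black, move to (4,7). |black|=5
Step 7: on WHITE (4,7): turn R to N, flip to black, move to (3,7). |black|=6
Step 8: on WHITE (3,7): turn R to E, flip to black, move to (3,8). |black|=7
Step 9: on WHITE (3,8): turn R to S, flip to black, move to (4,8). |black|=8
Step 10: on BLACK (4,8): turn L to E, flip to white, move to (4,9). |black|=7
Step 11: on WHITE (4,9): turn R to S, flip to black, move to (5,9). |black|=8
Step 12: on WHITE (5,9): turn R to W, flip to black, move to (5,8). |black|=9

Answer: 5 8 W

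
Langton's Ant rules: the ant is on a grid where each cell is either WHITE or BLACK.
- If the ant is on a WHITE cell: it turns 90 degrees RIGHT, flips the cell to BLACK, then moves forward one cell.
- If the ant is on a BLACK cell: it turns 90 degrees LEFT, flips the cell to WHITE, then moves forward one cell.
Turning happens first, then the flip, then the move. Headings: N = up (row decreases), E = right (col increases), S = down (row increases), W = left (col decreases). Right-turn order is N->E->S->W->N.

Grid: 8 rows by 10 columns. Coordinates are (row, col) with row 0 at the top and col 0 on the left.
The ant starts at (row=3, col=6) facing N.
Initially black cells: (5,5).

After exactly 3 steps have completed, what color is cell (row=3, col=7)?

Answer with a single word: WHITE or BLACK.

Step 1: on WHITE (3,6): turn R to E, flip to black, move to (3,7). |black|=2
Step 2: on WHITE (3,7): turn R to S, flip to black, move to (4,7). |black|=3
Step 3: on WHITE (4,7): turn R to W, flip to black, move to (4,6). |black|=4

Answer: BLACK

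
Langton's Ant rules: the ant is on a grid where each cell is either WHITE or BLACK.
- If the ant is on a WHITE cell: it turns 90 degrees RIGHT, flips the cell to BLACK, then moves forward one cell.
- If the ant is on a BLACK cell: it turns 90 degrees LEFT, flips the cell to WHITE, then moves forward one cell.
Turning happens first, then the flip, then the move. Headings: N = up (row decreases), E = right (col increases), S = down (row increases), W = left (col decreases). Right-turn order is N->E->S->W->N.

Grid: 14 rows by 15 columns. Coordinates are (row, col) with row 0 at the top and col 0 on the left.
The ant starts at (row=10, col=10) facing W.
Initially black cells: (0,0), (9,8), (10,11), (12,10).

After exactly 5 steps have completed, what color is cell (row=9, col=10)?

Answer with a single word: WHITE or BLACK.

Answer: BLACK

Derivation:
Step 1: on WHITE (10,10): turn R to N, flip to black, move to (9,10). |black|=5
Step 2: on WHITE (9,10): turn R to E, flip to black, move to (9,11). |black|=6
Step 3: on WHITE (9,11): turn R to S, flip to black, move to (10,11). |black|=7
Step 4: on BLACK (10,11): turn L to E, flip to white, move to (10,12). |black|=6
Step 5: on WHITE (10,12): turn R to S, flip to black, move to (11,12). |black|=7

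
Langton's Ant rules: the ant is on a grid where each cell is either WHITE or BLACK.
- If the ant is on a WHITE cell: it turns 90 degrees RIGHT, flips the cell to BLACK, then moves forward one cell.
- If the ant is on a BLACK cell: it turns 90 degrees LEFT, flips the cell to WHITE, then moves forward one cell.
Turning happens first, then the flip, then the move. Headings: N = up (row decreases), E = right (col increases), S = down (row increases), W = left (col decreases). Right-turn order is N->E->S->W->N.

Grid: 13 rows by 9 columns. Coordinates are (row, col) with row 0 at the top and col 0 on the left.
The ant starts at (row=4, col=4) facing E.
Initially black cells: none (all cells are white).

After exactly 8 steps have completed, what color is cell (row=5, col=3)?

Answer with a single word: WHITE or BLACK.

Step 1: on WHITE (4,4): turn R to S, flip to black, move to (5,4). |black|=1
Step 2: on WHITE (5,4): turn R to W, flip to black, move to (5,3). |black|=2
Step 3: on WHITE (5,3): turn R to N, flip to black, move to (4,3). |black|=3
Step 4: on WHITE (4,3): turn R to E, flip to black, move to (4,4). |black|=4
Step 5: on BLACK (4,4): turn L to N, flip to white, move to (3,4). |black|=3
Step 6: on WHITE (3,4): turn R to E, flip to black, move to (3,5). |black|=4
Step 7: on WHITE (3,5): turn R to S, flip to black, move to (4,5). |black|=5
Step 8: on WHITE (4,5): turn R to W, flip to black, move to (4,4). |black|=6

Answer: BLACK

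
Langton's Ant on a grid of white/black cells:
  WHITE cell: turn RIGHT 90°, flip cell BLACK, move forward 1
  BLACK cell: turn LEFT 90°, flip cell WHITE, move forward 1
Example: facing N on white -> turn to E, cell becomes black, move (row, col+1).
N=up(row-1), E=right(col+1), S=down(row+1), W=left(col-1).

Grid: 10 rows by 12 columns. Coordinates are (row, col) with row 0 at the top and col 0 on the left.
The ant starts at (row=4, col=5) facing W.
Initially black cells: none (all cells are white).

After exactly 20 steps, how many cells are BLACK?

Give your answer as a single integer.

Answer: 6

Derivation:
Step 1: on WHITE (4,5): turn R to N, flip to black, move to (3,5). |black|=1
Step 2: on WHITE (3,5): turn R to E, flip to black, move to (3,6). |black|=2
Step 3: on WHITE (3,6): turn R to S, flip to black, move to (4,6). |black|=3
Step 4: on WHITE (4,6): turn R to W, flip to black, move to (4,5). |black|=4
Step 5: on BLACK (4,5): turn L to S, flip to white, move to (5,5). |black|=3
Step 6: on WHITE (5,5): turn R to W, flip to black, move to (5,4). |black|=4
Step 7: on WHITE (5,4): turn R to N, flip to black, move to (4,4). |black|=5
Step 8: on WHITE (4,4): turn R to E, flip to black, move to (4,5). |black|=6
Step 9: on WHITE (4,5): turn R to S, flip to black, move to (5,5). |black|=7
Step 10: on BLACK (5,5): turn L to E, flip to white, move to (5,6). |black|=6
Step 11: on WHITE (5,6): turn R to S, flip to black, move to (6,6). |black|=7
Step 12: on WHITE (6,6): turn R to W, flip to black, move to (6,5). |black|=8
Step 13: on WHITE (6,5): turn R to N, flip to black, move to (5,5). |black|=9
Step 14: on WHITE (5,5): turn R to E, flip to black, move to (5,6). |black|=10
Step 15: on BLACK (5,6): turn L to N, flip to white, move to (4,6). |black|=9
Step 16: on BLACK (4,6): turn L to W, flip to white, move to (4,5). |black|=8
Step 17: on BLACK (4,5): turn L to S, flip to white, move to (5,5). |black|=7
Step 18: on BLACK (5,5): turn L to E, flip to white, move to (5,6). |black|=6
Step 19: on WHITE (5,6): turn R to S, flip to black, move to (6,6). |black|=7
Step 20: on BLACK (6,6): turn L to E, flip to white, move to (6,7). |black|=6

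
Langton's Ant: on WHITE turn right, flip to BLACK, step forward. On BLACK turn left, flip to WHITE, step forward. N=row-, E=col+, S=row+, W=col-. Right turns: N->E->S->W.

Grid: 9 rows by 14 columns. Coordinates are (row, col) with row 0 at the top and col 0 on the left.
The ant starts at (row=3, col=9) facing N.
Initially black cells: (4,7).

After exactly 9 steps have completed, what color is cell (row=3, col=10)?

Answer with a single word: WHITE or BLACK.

Step 1: on WHITE (3,9): turn R to E, flip to black, move to (3,10). |black|=2
Step 2: on WHITE (3,10): turn R to S, flip to black, move to (4,10). |black|=3
Step 3: on WHITE (4,10): turn R to W, flip to black, move to (4,9). |black|=4
Step 4: on WHITE (4,9): turn R to N, flip to black, move to (3,9). |black|=5
Step 5: on BLACK (3,9): turn L to W, flip to white, move to (3,8). |black|=4
Step 6: on WHITE (3,8): turn R to N, flip to black, move to (2,8). |black|=5
Step 7: on WHITE (2,8): turn R to E, flip to black, move to (2,9). |black|=6
Step 8: on WHITE (2,9): turn R to S, flip to black, move to (3,9). |black|=7
Step 9: on WHITE (3,9): turn R to W, flip to black, move to (3,8). |black|=8

Answer: BLACK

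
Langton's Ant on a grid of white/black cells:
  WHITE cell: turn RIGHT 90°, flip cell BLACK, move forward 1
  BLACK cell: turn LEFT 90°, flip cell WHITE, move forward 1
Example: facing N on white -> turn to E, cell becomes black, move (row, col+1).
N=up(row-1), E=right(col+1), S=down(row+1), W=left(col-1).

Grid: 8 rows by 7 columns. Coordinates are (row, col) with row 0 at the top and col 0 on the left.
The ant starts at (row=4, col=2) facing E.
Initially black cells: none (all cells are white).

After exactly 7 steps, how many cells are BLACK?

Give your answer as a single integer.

Answer: 5

Derivation:
Step 1: on WHITE (4,2): turn R to S, flip to black, move to (5,2). |black|=1
Step 2: on WHITE (5,2): turn R to W, flip to black, move to (5,1). |black|=2
Step 3: on WHITE (5,1): turn R to N, flip to black, move to (4,1). |black|=3
Step 4: on WHITE (4,1): turn R to E, flip to black, move to (4,2). |black|=4
Step 5: on BLACK (4,2): turn L to N, flip to white, move to (3,2). |black|=3
Step 6: on WHITE (3,2): turn R to E, flip to black, move to (3,3). |black|=4
Step 7: on WHITE (3,3): turn R to S, flip to black, move to (4,3). |black|=5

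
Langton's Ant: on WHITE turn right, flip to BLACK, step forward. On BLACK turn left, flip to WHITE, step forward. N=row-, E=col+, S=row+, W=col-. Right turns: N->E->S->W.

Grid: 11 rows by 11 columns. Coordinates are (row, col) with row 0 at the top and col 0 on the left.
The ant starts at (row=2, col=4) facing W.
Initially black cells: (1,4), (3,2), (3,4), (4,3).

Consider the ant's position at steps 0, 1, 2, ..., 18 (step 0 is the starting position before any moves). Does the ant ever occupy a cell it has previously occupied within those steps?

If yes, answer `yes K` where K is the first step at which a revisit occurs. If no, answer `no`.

Step 1: on WHITE (2,4): turn R to N, flip to black, move to (1,4). |black|=5 — new cell
Step 2: on BLACK (1,4): turn L to W, flip to white, move to (1,3). |black|=4 — new cell
Step 3: on WHITE (1,3): turn R to N, flip to black, move to (0,3). |black|=5 — new cell
Step 4: on WHITE (0,3): turn R to E, flip to black, move to (0,4). |black|=6 — new cell
Step 5: on WHITE (0,4): turn R to S, flip to black, move to (1,4). |black|=7 — REVISIT

Answer: yes 5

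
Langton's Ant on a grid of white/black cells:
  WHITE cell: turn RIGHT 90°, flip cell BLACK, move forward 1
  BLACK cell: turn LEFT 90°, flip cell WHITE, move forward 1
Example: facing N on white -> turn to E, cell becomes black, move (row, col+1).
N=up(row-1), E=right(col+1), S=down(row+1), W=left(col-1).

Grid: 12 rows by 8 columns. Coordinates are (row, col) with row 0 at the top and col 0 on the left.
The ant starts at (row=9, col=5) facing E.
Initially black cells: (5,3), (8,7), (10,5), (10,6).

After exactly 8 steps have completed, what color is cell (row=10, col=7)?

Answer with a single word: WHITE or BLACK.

Answer: BLACK

Derivation:
Step 1: on WHITE (9,5): turn R to S, flip to black, move to (10,5). |black|=5
Step 2: on BLACK (10,5): turn L to E, flip to white, move to (10,6). |black|=4
Step 3: on BLACK (10,6): turn L to N, flip to white, move to (9,6). |black|=3
Step 4: on WHITE (9,6): turn R to E, flip to black, move to (9,7). |black|=4
Step 5: on WHITE (9,7): turn R to S, flip to black, move to (10,7). |black|=5
Step 6: on WHITE (10,7): turn R to W, flip to black, move to (10,6). |black|=6
Step 7: on WHITE (10,6): turn R to N, flip to black, move to (9,6). |black|=7
Step 8: on BLACK (9,6): turn L to W, flip to white, move to (9,5). |black|=6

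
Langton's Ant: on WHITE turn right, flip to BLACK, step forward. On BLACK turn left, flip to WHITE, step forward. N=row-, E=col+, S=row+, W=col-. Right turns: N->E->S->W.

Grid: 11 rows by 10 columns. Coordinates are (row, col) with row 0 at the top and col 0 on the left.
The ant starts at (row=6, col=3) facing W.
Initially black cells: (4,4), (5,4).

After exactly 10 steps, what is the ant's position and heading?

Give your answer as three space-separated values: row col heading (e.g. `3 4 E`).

Step 1: on WHITE (6,3): turn R to N, flip to black, move to (5,3). |black|=3
Step 2: on WHITE (5,3): turn R to E, flip to black, move to (5,4). |black|=4
Step 3: on BLACK (5,4): turn L to N, flip to white, move to (4,4). |black|=3
Step 4: on BLACK (4,4): turn L to W, flip to white, move to (4,3). |black|=2
Step 5: on WHITE (4,3): turn R to N, flip to black, move to (3,3). |black|=3
Step 6: on WHITE (3,3): turn R to E, flip to black, move to (3,4). |black|=4
Step 7: on WHITE (3,4): turn R to S, flip to black, move to (4,4). |black|=5
Step 8: on WHITE (4,4): turn R to W, flip to black, move to (4,3). |black|=6
Step 9: on BLACK (4,3): turn L to S, flip to white, move to (5,3). |black|=5
Step 10: on BLACK (5,3): turn L to E, flip to white, move to (5,4). |black|=4

Answer: 5 4 E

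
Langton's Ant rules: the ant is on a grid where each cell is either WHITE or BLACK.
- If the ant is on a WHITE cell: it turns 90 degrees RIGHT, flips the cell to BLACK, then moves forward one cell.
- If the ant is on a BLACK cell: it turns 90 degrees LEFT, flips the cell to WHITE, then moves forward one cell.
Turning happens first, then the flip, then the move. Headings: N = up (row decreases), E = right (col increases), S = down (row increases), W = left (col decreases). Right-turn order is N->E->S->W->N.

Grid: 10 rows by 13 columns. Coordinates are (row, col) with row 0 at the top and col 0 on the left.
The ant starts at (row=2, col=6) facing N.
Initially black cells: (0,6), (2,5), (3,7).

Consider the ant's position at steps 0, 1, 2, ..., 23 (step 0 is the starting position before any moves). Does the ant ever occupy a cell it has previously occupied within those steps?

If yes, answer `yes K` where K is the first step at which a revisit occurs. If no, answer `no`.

Step 1: on WHITE (2,6): turn R to E, flip to black, move to (2,7). |black|=4 — new cell
Step 2: on WHITE (2,7): turn R to S, flip to black, move to (3,7). |black|=5 — new cell
Step 3: on BLACK (3,7): turn L to E, flip to white, move to (3,8). |black|=4 — new cell
Step 4: on WHITE (3,8): turn R to S, flip to black, move to (4,8). |black|=5 — new cell
Step 5: on WHITE (4,8): turn R to W, flip to black, move to (4,7). |black|=6 — new cell
Step 6: on WHITE (4,7): turn R to N, flip to black, move to (3,7). |black|=7 — REVISIT

Answer: yes 6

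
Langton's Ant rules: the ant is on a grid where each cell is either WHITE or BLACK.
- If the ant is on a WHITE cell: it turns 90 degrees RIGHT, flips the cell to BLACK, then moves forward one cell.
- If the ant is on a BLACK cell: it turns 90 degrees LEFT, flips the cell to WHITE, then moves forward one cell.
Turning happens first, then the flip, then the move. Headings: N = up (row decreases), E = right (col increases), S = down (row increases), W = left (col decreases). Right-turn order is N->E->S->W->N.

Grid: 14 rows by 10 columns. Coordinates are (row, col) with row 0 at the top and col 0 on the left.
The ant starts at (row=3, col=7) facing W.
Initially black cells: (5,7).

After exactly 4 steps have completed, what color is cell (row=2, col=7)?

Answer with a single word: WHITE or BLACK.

Step 1: on WHITE (3,7): turn R to N, flip to black, move to (2,7). |black|=2
Step 2: on WHITE (2,7): turn R to E, flip to black, move to (2,8). |black|=3
Step 3: on WHITE (2,8): turn R to S, flip to black, move to (3,8). |black|=4
Step 4: on WHITE (3,8): turn R to W, flip to black, move to (3,7). |black|=5

Answer: BLACK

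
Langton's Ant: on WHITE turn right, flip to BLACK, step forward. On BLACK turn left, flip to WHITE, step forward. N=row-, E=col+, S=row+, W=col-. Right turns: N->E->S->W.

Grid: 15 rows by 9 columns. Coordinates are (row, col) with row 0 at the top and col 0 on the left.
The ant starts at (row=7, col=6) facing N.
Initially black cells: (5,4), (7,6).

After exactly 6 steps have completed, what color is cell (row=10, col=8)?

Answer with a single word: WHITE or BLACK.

Answer: WHITE

Derivation:
Step 1: on BLACK (7,6): turn L to W, flip to white, move to (7,5). |black|=1
Step 2: on WHITE (7,5): turn R to N, flip to black, move to (6,5). |black|=2
Step 3: on WHITE (6,5): turn R to E, flip to black, move to (6,6). |black|=3
Step 4: on WHITE (6,6): turn R to S, flip to black, move to (7,6). |black|=4
Step 5: on WHITE (7,6): turn R to W, flip to black, move to (7,5). |black|=5
Step 6: on BLACK (7,5): turn L to S, flip to white, move to (8,5). |black|=4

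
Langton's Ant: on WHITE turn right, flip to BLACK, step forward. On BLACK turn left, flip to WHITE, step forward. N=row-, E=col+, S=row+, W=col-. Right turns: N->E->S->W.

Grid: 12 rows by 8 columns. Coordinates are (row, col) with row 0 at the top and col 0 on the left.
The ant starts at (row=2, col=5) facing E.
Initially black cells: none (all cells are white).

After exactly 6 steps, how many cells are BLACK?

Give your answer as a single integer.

Step 1: on WHITE (2,5): turn R to S, flip to black, move to (3,5). |black|=1
Step 2: on WHITE (3,5): turn R to W, flip to black, move to (3,4). |black|=2
Step 3: on WHITE (3,4): turn R to N, flip to black, move to (2,4). |black|=3
Step 4: on WHITE (2,4): turn R to E, flip to black, move to (2,5). |black|=4
Step 5: on BLACK (2,5): turn L to N, flip to white, move to (1,5). |black|=3
Step 6: on WHITE (1,5): turn R to E, flip to black, move to (1,6). |black|=4

Answer: 4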